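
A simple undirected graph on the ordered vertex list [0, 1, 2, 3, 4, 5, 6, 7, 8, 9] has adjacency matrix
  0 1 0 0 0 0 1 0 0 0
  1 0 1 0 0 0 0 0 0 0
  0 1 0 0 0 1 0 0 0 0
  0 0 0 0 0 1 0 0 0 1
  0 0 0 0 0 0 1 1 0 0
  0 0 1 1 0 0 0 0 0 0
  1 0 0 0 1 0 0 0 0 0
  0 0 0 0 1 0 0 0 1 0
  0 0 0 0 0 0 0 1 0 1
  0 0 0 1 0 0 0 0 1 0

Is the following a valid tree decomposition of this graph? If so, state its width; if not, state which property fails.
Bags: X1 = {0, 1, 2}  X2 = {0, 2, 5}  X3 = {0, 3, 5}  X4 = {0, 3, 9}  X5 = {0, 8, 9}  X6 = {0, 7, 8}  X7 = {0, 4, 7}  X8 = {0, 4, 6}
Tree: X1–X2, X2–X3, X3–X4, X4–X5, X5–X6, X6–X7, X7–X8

Yes; width 2.

Vertex coverage: the bags together contain {0, 1, 2, 3, 4, 5, 6, 7, 8, 9}, the full vertex set. Edge coverage: each edge of G has both endpoints in at least one bag. Running intersection: for every vertex, the bags containing it form a connected subtree. All three properties hold, so this is a valid tree decomposition of width max|bag| − 1 = 2, and hence tw(G) ≤ 2.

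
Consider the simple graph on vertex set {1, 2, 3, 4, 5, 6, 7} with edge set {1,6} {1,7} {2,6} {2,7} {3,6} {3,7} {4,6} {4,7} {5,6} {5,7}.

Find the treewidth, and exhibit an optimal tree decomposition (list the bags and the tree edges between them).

Treewidth 2.
Bags: B1 = {4, 6, 7}  B2 = {3, 6, 7}  B3 = {2, 6, 7}  B4 = {5, 6, 7}  B5 = {1, 6, 7}
Tree: B1–B2, B2–B3, B3–B4, B4–B5

Every bag has size at most 3, so the width is 3 − 1 = 2 and tw(G) ≤ 2. For the lower bound, G contains the cycle 6–4–7–3–6, so G is not a forest; only forests have treewidth ≤ 1, hence tw(G) ≥ 2. Hence tw(G) = 2 exactly.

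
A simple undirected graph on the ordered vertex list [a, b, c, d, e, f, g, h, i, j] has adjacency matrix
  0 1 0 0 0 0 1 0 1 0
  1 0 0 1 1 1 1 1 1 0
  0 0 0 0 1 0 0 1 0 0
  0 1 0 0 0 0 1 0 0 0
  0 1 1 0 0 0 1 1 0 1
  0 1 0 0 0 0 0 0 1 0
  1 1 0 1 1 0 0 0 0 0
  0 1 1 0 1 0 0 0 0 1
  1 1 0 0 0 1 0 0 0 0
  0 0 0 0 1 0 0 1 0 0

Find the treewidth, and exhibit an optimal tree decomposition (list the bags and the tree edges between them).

Each bag holds 3 vertices, so the decomposition has width 2, which upper-bounds the treewidth. For the lower bound, the 3 vertices {e, h, j} are pairwise adjacent, and any tree decomposition puts a clique entirely inside one bag — forcing width ≥ 2. Hence tw(G) = 2 exactly.

Treewidth 2.
One optimal decomposition is:
Bags: B1 = {a, b, g}  B2 = {b, e, g}  B3 = {b, d, g}  B4 = {a, b, i}  B5 = {b, e, h}  B6 = {c, e, h}  B7 = {b, f, i}  B8 = {e, h, j}
Tree: B1–B2, B2–B3, B1–B4, B2–B5, B5–B6, B4–B7, B6–B8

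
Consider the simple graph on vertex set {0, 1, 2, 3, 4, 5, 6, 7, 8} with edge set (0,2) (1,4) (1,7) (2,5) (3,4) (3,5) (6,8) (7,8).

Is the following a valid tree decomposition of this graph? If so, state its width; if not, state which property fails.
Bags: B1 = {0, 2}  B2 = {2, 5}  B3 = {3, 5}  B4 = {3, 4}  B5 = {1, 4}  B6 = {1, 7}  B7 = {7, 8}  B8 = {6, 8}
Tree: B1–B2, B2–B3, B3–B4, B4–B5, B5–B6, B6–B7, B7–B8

Every vertex of G appears in some bag (union = {0, 1, 2, 3, 4, 5, 6, 7, 8}); every edge is covered by a bag; and for each vertex v the set of bags containing v is connected in the bag tree. The decomposition is therefore valid. The largest bag has 2 vertices, so the width is 1.

Yes; width 1.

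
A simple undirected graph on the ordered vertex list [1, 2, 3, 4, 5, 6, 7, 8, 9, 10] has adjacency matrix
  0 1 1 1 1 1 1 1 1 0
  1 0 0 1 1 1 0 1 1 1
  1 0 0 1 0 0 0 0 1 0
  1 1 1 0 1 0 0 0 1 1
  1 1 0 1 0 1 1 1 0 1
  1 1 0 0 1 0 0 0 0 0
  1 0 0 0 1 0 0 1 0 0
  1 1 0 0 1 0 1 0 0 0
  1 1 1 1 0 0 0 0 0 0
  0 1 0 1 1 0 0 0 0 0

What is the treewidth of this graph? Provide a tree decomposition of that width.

Treewidth 3.
One optimal decomposition is:
Bags: B1 = {1, 2, 4, 5}  B2 = {1, 2, 4, 9}  B3 = {1, 2, 5, 8}  B4 = {1, 5, 7, 8}  B5 = {1, 3, 4, 9}  B6 = {1, 2, 5, 6}  B7 = {2, 4, 5, 10}
Tree: B1–B2, B1–B3, B3–B4, B2–B5, B3–B6, B1–B7

Every bag has size at most 4, so the width is 4 − 1 = 3 and tw(G) ≤ 3. For the lower bound, the 4 vertices {1, 2, 4, 9} are pairwise adjacent, and any tree decomposition puts a clique entirely inside one bag — forcing width ≥ 3. The upper and lower bounds meet at 3, so that is the treewidth.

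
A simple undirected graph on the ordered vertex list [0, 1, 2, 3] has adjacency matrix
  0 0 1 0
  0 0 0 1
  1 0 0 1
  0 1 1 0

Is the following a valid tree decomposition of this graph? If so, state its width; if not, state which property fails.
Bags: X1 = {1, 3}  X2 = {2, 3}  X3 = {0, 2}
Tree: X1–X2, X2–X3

Yes; width 1.

Vertex coverage: the bags together contain {0, 1, 2, 3}, the full vertex set. Edge coverage: each edge of G has both endpoints in at least one bag. Running intersection: for every vertex, the bags containing it form a connected subtree. All three properties hold, so this is a valid tree decomposition of width max|bag| − 1 = 1, and hence tw(G) ≤ 1.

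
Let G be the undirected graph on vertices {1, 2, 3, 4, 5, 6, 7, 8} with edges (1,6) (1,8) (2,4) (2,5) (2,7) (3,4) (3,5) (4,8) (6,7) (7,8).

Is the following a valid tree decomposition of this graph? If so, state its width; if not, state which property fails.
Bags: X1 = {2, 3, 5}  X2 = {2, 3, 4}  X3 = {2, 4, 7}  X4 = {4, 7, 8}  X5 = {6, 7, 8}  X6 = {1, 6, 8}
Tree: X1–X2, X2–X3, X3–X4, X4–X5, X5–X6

Yes; width 2.

Checking the three conditions: (i) the bags cover all of {1, 2, 3, 4, 5, 6, 7, 8}; (ii) for each edge, some bag contains both endpoints; (iii) the bags containing any fixed vertex form a subtree. All hold, so the decomposition is valid with width 3 − 1 = 2.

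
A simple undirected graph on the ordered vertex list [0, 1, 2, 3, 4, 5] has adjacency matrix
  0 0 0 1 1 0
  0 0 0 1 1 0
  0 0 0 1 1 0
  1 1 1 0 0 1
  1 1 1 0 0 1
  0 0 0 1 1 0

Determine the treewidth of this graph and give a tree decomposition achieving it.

The largest bag has 3 vertices, giving width 2; this decomposition certifies tw(G) ≤ 2. For the lower bound, G contains the cycle 4–0–3–2–4, so G is not a forest; only forests have treewidth ≤ 1, hence tw(G) ≥ 2. Hence tw(G) = 2 exactly.

Treewidth 2.
Bags: B1 = {0, 3, 4}  B2 = {2, 3, 4}  B3 = {1, 3, 4}  B4 = {3, 4, 5}
Tree: B1–B2, B2–B3, B3–B4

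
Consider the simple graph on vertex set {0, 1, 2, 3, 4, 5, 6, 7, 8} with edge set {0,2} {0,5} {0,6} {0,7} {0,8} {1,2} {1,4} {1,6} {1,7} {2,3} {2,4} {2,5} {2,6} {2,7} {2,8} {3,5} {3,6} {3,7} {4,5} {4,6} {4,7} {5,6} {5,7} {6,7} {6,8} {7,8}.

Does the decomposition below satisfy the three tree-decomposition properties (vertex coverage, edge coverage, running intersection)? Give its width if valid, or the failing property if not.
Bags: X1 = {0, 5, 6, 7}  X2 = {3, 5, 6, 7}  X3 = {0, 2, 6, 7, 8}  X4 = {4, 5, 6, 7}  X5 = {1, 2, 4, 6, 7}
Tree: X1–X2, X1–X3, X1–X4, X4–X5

No — edge (2,5) lies in no bag.

A tree decomposition must satisfy three properties: every vertex lies in some bag; for every edge, both endpoints lie together in some bag; and for every vertex, the bags containing it form a connected subtree. Here edge (2,5) lies in no bag, so the decomposition is invalid.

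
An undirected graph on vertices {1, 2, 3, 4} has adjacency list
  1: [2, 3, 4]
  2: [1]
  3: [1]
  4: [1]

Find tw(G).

1

A width-1 tree decomposition is:
Bags: B1 = {1, 3}  B2 = {1, 4}  B3 = {1, 2}
Tree: B1–B2, B2–B3
Every bag has size at most 2, so the width is 2 − 1 = 1 and tw(G) ≤ 1. Since G has at least one edge (e.g. 1–3), it is not an edgeless graph, so tw(G) ≥ 1. Hence tw(G) = 1 exactly.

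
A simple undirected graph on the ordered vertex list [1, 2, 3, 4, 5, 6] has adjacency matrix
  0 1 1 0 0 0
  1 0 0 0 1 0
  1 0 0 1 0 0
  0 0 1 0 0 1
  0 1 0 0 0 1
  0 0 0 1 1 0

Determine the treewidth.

2

A width-2 tree decomposition is:
Bags: B1 = {1, 2, 5}  B2 = {1, 3, 5}  B3 = {3, 4, 5}  B4 = {4, 5, 6}
Tree: B1–B2, B2–B3, B3–B4
The largest bag has 3 vertices, giving width 2; this decomposition certifies tw(G) ≤ 2. Since 5–2–1–3–4–6–5 is a cycle in G, G is not acyclic. Forests are exactly the graphs of treewidth ≤ 1, so tw(G) ≥ 2. The upper and lower bounds meet at 2, so that is the treewidth.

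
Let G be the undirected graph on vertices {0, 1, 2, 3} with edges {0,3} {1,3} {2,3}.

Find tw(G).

A width-1 tree decomposition is:
Bags: B1 = {2, 3}  B2 = {1, 3}  B3 = {0, 3}
Tree: B1–B2, B2–B3
Every bag has size at most 2, so the width is 2 − 1 = 1 and tw(G) ≤ 1. G has an edge, so its treewidth is at least 1. Combining the bounds, tw(G) = 1.

1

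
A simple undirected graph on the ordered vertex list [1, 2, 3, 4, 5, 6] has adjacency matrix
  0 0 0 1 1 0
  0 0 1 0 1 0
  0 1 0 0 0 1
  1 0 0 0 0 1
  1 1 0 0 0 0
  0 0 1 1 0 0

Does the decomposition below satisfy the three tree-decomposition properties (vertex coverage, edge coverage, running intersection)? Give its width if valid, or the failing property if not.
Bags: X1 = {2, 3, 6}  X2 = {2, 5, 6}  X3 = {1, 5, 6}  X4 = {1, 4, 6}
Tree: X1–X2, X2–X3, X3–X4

Yes; width 2.

Vertex coverage: the bags together contain {1, 2, 3, 4, 5, 6}, the full vertex set. Edge coverage: each edge of G has both endpoints in at least one bag. Running intersection: for every vertex, the bags containing it form a connected subtree. All three properties hold, so this is a valid tree decomposition of width max|bag| − 1 = 2, and hence tw(G) ≤ 2.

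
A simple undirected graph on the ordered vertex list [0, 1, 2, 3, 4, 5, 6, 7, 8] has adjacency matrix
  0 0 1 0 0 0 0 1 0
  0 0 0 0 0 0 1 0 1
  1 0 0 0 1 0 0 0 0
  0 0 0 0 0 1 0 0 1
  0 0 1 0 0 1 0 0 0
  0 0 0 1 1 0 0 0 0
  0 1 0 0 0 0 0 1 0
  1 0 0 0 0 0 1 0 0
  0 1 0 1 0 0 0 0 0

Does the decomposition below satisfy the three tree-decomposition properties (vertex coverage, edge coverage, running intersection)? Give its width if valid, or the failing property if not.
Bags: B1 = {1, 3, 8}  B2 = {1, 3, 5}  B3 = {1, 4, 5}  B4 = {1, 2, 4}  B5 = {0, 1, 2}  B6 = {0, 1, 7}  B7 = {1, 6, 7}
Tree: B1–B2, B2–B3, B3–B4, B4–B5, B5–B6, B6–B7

Yes; width 2.

Every vertex of G appears in some bag (union = {0, 1, 2, 3, 4, 5, 6, 7, 8}); every edge is covered by a bag; and for each vertex v the set of bags containing v is connected in the bag tree. The decomposition is therefore valid. The largest bag has 3 vertices, so the width is 2.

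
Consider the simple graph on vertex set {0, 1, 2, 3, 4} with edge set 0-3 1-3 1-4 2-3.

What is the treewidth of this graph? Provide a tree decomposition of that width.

Every bag has size at most 2, so the width is 2 − 1 = 1 and tw(G) ≤ 1. Any graph with an edge has treewidth ≥ 1, and G has the edge 3–1. Hence tw(G) = 1 exactly.

Treewidth 1.
One such decomposition:
Bags: B1 = {1, 3}  B2 = {1, 4}  B3 = {2, 3}  B4 = {0, 3}
Tree: B1–B2, B1–B3, B3–B4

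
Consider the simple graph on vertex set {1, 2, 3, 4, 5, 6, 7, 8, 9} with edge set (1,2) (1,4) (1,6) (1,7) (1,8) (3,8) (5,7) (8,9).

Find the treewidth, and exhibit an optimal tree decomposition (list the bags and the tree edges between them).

Treewidth 1.
One optimal decomposition is:
Bags: B1 = {1, 8}  B2 = {1, 2}  B3 = {1, 7}  B4 = {8, 9}  B5 = {3, 8}  B6 = {5, 7}  B7 = {1, 6}  B8 = {1, 4}
Tree: B1–B2, B1–B3, B1–B4, B4–B5, B3–B6, B2–B7, B2–B8

Each bag holds 2 vertices, so the decomposition has width 1, which upper-bounds the treewidth. Any graph with an edge has treewidth ≥ 1, and G has the edge 1–8. Therefore the treewidth is 1.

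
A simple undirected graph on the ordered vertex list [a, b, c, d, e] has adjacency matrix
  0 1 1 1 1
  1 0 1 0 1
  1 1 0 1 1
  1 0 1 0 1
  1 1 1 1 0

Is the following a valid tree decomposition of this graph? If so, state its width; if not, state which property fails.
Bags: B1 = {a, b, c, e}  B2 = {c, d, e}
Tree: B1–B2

A tree decomposition must satisfy three properties: every vertex lies in some bag; for every edge, both endpoints lie together in some bag; and for every vertex, the bags containing it form a connected subtree. Here edge (a,d) lies in no bag, so the decomposition is invalid.

No — edge (a,d) lies in no bag.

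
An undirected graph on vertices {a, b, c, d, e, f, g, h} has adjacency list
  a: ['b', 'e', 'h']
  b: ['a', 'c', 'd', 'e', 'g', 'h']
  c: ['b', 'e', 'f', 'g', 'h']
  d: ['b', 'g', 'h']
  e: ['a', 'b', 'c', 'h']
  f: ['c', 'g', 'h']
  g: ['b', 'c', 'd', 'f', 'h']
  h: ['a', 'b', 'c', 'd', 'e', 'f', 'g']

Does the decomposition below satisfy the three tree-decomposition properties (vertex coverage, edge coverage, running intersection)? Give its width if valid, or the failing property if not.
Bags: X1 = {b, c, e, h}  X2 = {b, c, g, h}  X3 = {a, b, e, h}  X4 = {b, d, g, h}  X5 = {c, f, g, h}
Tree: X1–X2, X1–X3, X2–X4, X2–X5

Yes; width 3.

Every vertex of G appears in some bag (union = {a, b, c, d, e, f, g, h}); every edge is covered by a bag; and for each vertex v the set of bags containing v is connected in the bag tree. The decomposition is therefore valid. The largest bag has 4 vertices, so the width is 3.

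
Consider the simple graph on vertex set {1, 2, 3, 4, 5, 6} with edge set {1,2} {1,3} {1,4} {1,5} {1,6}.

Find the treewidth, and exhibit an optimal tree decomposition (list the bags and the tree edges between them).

Treewidth 1.
One such decomposition:
Bags: B1 = {1, 5}  B2 = {1, 3}  B3 = {1, 6}  B4 = {1, 4}  B5 = {1, 2}
Tree: B1–B2, B2–B3, B2–B4, B4–B5

The largest bag has 2 vertices, giving width 1; this decomposition certifies tw(G) ≤ 1. Any graph with an edge has treewidth ≥ 1, and G has the edge 1–5. Therefore the treewidth is 1.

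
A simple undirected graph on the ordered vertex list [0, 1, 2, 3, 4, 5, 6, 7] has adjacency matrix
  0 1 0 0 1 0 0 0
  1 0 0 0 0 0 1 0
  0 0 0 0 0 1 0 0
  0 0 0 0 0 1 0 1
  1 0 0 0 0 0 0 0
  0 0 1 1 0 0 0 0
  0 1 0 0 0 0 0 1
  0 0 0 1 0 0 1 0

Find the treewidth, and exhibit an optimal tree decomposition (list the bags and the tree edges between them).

Treewidth 1.
One such decomposition:
Bags: B1 = {2, 5}  B2 = {3, 5}  B3 = {3, 7}  B4 = {6, 7}  B5 = {1, 6}  B6 = {0, 1}  B7 = {0, 4}
Tree: B1–B2, B2–B3, B3–B4, B4–B5, B5–B6, B6–B7

Every bag has size at most 2, so the width is 2 − 1 = 1 and tw(G) ≤ 1. Any graph with an edge has treewidth ≥ 1, and G has the edge 2–5. Therefore the treewidth is 1.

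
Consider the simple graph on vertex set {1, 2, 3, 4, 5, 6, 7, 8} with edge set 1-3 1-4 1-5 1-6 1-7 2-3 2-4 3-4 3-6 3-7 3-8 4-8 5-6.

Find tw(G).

A width-2 tree decomposition is:
Bags: B1 = {1, 3, 6}  B2 = {1, 3, 4}  B3 = {2, 3, 4}  B4 = {3, 4, 8}  B5 = {1, 3, 7}  B6 = {1, 5, 6}
Tree: B1–B2, B2–B3, B2–B4, B1–B5, B1–B6
The largest bag has 3 vertices, giving width 2; this decomposition certifies tw(G) ≤ 2. On the other hand G contains the 3-clique {3, 4, 8}. A clique must lie in a single bag of any decomposition, so no decomposition can have width below 2. Hence tw(G) = 2 exactly.

2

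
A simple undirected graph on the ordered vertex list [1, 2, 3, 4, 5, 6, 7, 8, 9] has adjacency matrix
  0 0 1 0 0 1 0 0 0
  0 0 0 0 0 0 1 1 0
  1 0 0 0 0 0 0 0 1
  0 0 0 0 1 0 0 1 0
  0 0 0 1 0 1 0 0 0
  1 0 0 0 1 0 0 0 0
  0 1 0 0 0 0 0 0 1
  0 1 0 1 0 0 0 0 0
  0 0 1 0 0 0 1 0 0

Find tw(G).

2

A width-2 tree decomposition is:
Bags: B1 = {3, 7, 9}  B2 = {1, 3, 7}  B3 = {1, 6, 7}  B4 = {5, 6, 7}  B5 = {4, 5, 7}  B6 = {4, 7, 8}  B7 = {2, 7, 8}
Tree: B1–B2, B2–B3, B3–B4, B4–B5, B5–B6, B6–B7
Every bag has size at most 3, so the width is 3 − 1 = 2 and tw(G) ≤ 2. For the lower bound, G contains the cycle 7–9–3–1–6–5–4–8–2–7, so G is not a forest; only forests have treewidth ≤ 1, hence tw(G) ≥ 2. The upper and lower bounds meet at 2, so that is the treewidth.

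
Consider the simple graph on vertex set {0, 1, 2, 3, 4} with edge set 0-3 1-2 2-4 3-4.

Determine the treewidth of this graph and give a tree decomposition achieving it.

Each bag holds 2 vertices, so the decomposition has width 1, which upper-bounds the treewidth. Since G has at least one edge (e.g. 0–3), it is not an edgeless graph, so tw(G) ≥ 1. The upper and lower bounds meet at 1, so that is the treewidth.

Treewidth 1.
One optimal decomposition is:
Bags: B1 = {0, 3}  B2 = {3, 4}  B3 = {2, 4}  B4 = {1, 2}
Tree: B1–B2, B2–B3, B3–B4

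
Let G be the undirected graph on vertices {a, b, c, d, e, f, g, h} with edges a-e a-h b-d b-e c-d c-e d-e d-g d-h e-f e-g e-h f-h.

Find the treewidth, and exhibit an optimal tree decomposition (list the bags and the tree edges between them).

Every bag has size at most 3, so the width is 3 − 1 = 2 and tw(G) ≤ 2. Conversely, {d, e, g} is a clique of size 3, and the vertices of any clique must share a bag in every tree decomposition; so some bag has ≥ 3 vertices and tw(G) ≥ 2. Hence tw(G) = 2 exactly.

Treewidth 2.
Bags: B1 = {e, f, h}  B2 = {d, e, h}  B3 = {c, d, e}  B4 = {d, e, g}  B5 = {b, d, e}  B6 = {a, e, h}
Tree: B1–B2, B2–B3, B2–B4, B3–B5, B2–B6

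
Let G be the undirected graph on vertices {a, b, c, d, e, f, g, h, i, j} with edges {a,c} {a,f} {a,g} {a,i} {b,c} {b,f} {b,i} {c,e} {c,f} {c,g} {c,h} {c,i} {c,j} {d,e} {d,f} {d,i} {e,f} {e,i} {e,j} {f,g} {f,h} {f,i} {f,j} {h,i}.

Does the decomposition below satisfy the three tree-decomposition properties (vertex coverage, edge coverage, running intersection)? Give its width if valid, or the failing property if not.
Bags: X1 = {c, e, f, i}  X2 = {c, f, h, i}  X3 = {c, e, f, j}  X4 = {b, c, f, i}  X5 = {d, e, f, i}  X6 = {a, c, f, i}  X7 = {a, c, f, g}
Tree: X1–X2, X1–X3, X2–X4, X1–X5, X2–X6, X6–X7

Checking the three conditions: (i) the bags cover all of {a, b, c, d, e, f, g, h, i, j}; (ii) for each edge, some bag contains both endpoints; (iii) the bags containing any fixed vertex form a subtree. All hold, so the decomposition is valid with width 4 − 1 = 3.

Yes; width 3.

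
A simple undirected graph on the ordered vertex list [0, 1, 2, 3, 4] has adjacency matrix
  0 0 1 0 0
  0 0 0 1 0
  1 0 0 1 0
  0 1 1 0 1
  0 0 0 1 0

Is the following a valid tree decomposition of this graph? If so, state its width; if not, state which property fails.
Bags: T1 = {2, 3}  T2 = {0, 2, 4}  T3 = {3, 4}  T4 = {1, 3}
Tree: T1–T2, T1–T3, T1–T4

No — bags containing vertex 4 are not connected in the tree.

A tree decomposition must satisfy three properties: every vertex lies in some bag; for every edge, both endpoints lie together in some bag; and for every vertex, the bags containing it form a connected subtree. Here bags containing vertex 4 are not connected in the tree, so the decomposition is invalid.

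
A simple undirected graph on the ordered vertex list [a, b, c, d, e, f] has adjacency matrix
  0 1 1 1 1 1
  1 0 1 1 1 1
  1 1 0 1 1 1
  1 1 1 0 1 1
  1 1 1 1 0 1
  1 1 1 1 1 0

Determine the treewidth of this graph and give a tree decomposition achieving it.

With just one bag of size 6, the width is 6 − 1 = 5, so tw(G) ≤ 5. For the lower bound, the 6 vertices {a, b, c, d, e, f} are pairwise adjacent, and any tree decomposition puts a clique entirely inside one bag — forcing width ≥ 5. Combining the bounds, tw(G) = 5.

Treewidth 5.
Bags: B1 = {a, b, c, d, e, f}
Tree: (single bag)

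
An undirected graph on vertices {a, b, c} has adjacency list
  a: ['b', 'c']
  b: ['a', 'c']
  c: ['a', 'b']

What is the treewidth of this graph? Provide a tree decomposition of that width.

A single bag containing all 3 vertices is trivially a valid decomposition of width 2. For the lower bound, the 3 vertices {a, b, c} are pairwise adjacent, and any tree decomposition puts a clique entirely inside one bag — forcing width ≥ 2. Therefore the treewidth is 2.

Treewidth 2.
One such decomposition:
Bags: B1 = {a, b, c}
Tree: (single bag)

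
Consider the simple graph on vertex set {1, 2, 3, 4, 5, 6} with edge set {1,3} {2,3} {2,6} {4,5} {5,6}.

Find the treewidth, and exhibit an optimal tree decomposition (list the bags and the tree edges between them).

Treewidth 1.
One such decomposition:
Bags: B1 = {4, 5}  B2 = {5, 6}  B3 = {2, 6}  B4 = {2, 3}  B5 = {1, 3}
Tree: B1–B2, B2–B3, B3–B4, B4–B5

Each bag holds 2 vertices, so the decomposition has width 1, which upper-bounds the treewidth. Since G has at least one edge (e.g. 4–5), it is not an edgeless graph, so tw(G) ≥ 1. The upper and lower bounds meet at 1, so that is the treewidth.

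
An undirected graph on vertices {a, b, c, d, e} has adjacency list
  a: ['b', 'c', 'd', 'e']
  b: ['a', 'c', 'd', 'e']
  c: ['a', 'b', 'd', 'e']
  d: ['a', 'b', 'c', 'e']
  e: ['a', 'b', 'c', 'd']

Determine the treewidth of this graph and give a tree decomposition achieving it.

Treewidth 4.
One such decomposition:
Bags: B1 = {a, b, c, d, e}
Tree: (single bag)

With just one bag of size 5, the width is 5 − 1 = 4, so tw(G) ≤ 4. On the other hand G contains the 5-clique {a, b, c, d, e}. A clique must lie in a single bag of any decomposition, so no decomposition can have width below 4. The upper and lower bounds meet at 4, so that is the treewidth.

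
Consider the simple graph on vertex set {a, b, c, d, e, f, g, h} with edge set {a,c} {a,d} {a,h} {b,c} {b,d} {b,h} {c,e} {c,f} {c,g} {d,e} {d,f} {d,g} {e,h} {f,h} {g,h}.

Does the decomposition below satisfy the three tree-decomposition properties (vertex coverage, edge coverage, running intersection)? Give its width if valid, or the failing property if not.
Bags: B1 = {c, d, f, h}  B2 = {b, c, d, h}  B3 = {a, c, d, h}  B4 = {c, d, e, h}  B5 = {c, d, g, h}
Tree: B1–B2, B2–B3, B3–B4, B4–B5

Yes; width 3.

Checking the three conditions: (i) the bags cover all of {a, b, c, d, e, f, g, h}; (ii) for each edge, some bag contains both endpoints; (iii) the bags containing any fixed vertex form a subtree. All hold, so the decomposition is valid with width 4 − 1 = 3.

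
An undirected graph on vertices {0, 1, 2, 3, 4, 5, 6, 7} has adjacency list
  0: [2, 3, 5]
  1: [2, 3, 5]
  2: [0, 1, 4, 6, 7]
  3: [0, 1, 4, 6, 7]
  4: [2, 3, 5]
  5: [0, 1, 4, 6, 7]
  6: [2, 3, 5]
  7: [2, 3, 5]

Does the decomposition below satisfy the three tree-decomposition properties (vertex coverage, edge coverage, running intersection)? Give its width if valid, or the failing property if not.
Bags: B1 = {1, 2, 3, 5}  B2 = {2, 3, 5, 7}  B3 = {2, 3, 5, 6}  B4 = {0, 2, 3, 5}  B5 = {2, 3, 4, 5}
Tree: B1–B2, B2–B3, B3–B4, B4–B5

Checking the three conditions: (i) the bags cover all of {0, 1, 2, 3, 4, 5, 6, 7}; (ii) for each edge, some bag contains both endpoints; (iii) the bags containing any fixed vertex form a subtree. All hold, so the decomposition is valid with width 4 − 1 = 3.

Yes; width 3.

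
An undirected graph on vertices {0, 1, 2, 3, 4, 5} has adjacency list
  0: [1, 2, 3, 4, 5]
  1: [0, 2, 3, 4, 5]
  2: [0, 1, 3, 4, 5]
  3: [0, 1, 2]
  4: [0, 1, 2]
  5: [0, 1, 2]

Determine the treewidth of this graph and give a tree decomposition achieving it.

The largest bag has 4 vertices, giving width 3; this decomposition certifies tw(G) ≤ 3. Conversely, {0, 1, 2, 3} is a clique of size 4, and the vertices of any clique must share a bag in every tree decomposition; so some bag has ≥ 4 vertices and tw(G) ≥ 3. The upper and lower bounds meet at 3, so that is the treewidth.

Treewidth 3.
One optimal decomposition is:
Bags: B1 = {0, 1, 2, 4}  B2 = {0, 1, 2, 3}  B3 = {0, 1, 2, 5}
Tree: B1–B2, B2–B3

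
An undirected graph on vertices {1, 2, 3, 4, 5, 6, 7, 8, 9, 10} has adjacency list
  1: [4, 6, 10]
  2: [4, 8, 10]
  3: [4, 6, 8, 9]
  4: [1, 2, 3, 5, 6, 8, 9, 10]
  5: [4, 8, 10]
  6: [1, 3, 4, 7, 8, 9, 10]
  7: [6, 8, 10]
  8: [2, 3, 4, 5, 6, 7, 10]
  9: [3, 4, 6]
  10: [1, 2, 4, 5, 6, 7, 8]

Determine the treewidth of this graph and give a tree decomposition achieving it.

Treewidth 3.
One optimal decomposition is:
Bags: B1 = {4, 6, 8, 10}  B2 = {2, 4, 8, 10}  B3 = {3, 4, 6, 8}  B4 = {4, 5, 8, 10}  B5 = {6, 7, 8, 10}  B6 = {3, 4, 6, 9}  B7 = {1, 4, 6, 10}
Tree: B1–B2, B1–B3, B1–B4, B1–B5, B3–B6, B1–B7

Each bag holds 4 vertices, so the decomposition has width 3, which upper-bounds the treewidth. Conversely, {2, 4, 8, 10} is a clique of size 4, and the vertices of any clique must share a bag in every tree decomposition; so some bag has ≥ 4 vertices and tw(G) ≥ 3. Hence tw(G) = 3 exactly.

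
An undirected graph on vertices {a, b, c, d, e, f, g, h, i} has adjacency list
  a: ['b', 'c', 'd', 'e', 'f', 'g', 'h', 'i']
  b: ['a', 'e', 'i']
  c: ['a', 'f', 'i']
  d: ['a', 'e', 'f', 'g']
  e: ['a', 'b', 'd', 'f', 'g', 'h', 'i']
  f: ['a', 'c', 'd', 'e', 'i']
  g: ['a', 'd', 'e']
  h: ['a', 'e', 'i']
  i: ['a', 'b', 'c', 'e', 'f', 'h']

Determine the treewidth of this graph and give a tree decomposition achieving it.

Treewidth 3.
One such decomposition:
Bags: B1 = {a, d, e, g}  B2 = {a, d, e, f}  B3 = {a, e, f, i}  B4 = {a, e, h, i}  B5 = {a, c, f, i}  B6 = {a, b, e, i}
Tree: B1–B2, B2–B3, B3–B4, B3–B5, B4–B6

Each bag holds 4 vertices, so the decomposition has width 3, which upper-bounds the treewidth. For the lower bound, the 4 vertices {a, d, e, g} are pairwise adjacent, and any tree decomposition puts a clique entirely inside one bag — forcing width ≥ 3. The upper and lower bounds meet at 3, so that is the treewidth.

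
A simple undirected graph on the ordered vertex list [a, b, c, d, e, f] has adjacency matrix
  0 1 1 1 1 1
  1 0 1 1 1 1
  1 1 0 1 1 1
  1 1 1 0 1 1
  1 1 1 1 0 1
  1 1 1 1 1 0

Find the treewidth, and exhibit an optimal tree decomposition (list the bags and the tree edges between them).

A single bag containing all 6 vertices is trivially a valid decomposition of width 5. On the other hand G contains the 6-clique {a, b, c, d, e, f}. A clique must lie in a single bag of any decomposition, so no decomposition can have width below 5. The upper and lower bounds meet at 5, so that is the treewidth.

Treewidth 5.
Bags: B1 = {a, b, c, d, e, f}
Tree: (single bag)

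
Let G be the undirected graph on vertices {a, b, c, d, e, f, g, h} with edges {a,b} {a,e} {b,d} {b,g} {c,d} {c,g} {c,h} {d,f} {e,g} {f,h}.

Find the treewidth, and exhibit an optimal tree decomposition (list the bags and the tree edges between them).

Treewidth 2.
One optimal decomposition is:
Bags: B1 = {c, f, h}  B2 = {c, d, f}  B3 = {c, d, g}  B4 = {b, d, g}  B5 = {b, e, g}  B6 = {a, b, e}
Tree: B1–B2, B2–B3, B3–B4, B4–B5, B5–B6

Each bag holds 3 vertices, so the decomposition has width 2, which upper-bounds the treewidth. For the lower bound, G contains the cycle h–f–d–c–h, so G is not a forest; only forests have treewidth ≤ 1, hence tw(G) ≥ 2. The upper and lower bounds meet at 2, so that is the treewidth.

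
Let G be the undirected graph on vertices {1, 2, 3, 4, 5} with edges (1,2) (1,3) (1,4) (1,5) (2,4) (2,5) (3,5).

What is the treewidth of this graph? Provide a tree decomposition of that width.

Treewidth 2.
Bags: B1 = {1, 2, 5}  B2 = {1, 3, 5}  B3 = {1, 2, 4}
Tree: B1–B2, B1–B3

Each bag holds 3 vertices, so the decomposition has width 2, which upper-bounds the treewidth. On the other hand G contains the 3-clique {1, 2, 4}. A clique must lie in a single bag of any decomposition, so no decomposition can have width below 2. Therefore the treewidth is 2.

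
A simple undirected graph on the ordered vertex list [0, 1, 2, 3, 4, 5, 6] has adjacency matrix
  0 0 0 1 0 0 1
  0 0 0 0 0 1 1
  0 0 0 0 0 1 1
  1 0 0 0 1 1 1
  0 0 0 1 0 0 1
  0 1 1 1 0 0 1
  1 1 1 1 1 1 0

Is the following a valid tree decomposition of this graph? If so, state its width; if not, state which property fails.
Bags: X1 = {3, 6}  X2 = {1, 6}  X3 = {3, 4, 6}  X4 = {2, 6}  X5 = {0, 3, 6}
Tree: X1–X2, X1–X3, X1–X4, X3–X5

A tree decomposition must satisfy three properties: every vertex lies in some bag; for every edge, both endpoints lie together in some bag; and for every vertex, the bags containing it form a connected subtree. Here vertex 5 appears in no bag, so the decomposition is invalid.

No — vertex 5 appears in no bag.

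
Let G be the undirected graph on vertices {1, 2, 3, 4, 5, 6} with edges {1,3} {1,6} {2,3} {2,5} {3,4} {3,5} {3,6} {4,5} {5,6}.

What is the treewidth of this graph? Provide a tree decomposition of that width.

Each bag holds 3 vertices, so the decomposition has width 2, which upper-bounds the treewidth. For the lower bound, the 3 vertices {1, 3, 6} are pairwise adjacent, and any tree decomposition puts a clique entirely inside one bag — forcing width ≥ 2. Therefore the treewidth is 2.

Treewidth 2.
One optimal decomposition is:
Bags: B1 = {3, 5, 6}  B2 = {2, 3, 5}  B3 = {3, 4, 5}  B4 = {1, 3, 6}
Tree: B1–B2, B1–B3, B1–B4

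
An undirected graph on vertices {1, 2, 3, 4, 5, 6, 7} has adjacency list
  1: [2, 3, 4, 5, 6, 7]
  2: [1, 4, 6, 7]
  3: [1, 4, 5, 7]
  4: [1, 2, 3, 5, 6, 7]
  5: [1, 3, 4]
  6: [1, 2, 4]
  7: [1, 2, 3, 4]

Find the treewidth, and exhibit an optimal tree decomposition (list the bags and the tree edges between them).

Each bag holds 4 vertices, so the decomposition has width 3, which upper-bounds the treewidth. On the other hand G contains the 4-clique {1, 2, 4, 6}. A clique must lie in a single bag of any decomposition, so no decomposition can have width below 3. The upper and lower bounds meet at 3, so that is the treewidth.

Treewidth 3.
Bags: B1 = {1, 3, 4, 5}  B2 = {1, 3, 4, 7}  B3 = {1, 2, 4, 7}  B4 = {1, 2, 4, 6}
Tree: B1–B2, B2–B3, B3–B4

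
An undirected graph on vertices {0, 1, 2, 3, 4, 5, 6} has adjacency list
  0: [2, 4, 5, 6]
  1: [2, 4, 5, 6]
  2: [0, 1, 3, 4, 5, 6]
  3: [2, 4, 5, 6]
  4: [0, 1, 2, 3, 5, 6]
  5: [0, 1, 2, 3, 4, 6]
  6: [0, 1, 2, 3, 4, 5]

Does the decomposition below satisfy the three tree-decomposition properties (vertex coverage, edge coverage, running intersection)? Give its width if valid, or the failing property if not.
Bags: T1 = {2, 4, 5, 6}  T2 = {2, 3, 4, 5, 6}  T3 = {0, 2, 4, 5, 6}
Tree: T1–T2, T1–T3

A tree decomposition must satisfy three properties: every vertex lies in some bag; for every edge, both endpoints lie together in some bag; and for every vertex, the bags containing it form a connected subtree. Here vertex 1 appears in no bag, so the decomposition is invalid.

No — vertex 1 appears in no bag.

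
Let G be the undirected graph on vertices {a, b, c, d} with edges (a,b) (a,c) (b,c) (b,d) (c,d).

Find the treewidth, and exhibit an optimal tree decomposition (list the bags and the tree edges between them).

The largest bag has 3 vertices, giving width 2; this decomposition certifies tw(G) ≤ 2. For the lower bound, the 3 vertices {b, c, d} are pairwise adjacent, and any tree decomposition puts a clique entirely inside one bag — forcing width ≥ 2. Hence tw(G) = 2 exactly.

Treewidth 2.
Bags: B1 = {b, c, d}  B2 = {a, b, c}
Tree: B1–B2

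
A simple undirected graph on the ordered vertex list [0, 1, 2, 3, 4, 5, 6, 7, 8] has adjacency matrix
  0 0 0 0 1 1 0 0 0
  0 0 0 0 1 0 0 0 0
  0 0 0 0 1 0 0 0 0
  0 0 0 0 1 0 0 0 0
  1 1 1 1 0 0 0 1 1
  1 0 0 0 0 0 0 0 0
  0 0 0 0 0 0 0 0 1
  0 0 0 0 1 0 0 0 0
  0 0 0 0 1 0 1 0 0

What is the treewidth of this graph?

A width-1 tree decomposition is:
Bags: B1 = {0, 5}  B2 = {0, 4}  B3 = {4, 7}  B4 = {3, 4}  B5 = {4, 8}  B6 = {1, 4}  B7 = {6, 8}  B8 = {2, 4}
Tree: B1–B2, B2–B3, B2–B4, B2–B5, B5–B6, B5–B7, B3–B8
The largest bag has 2 vertices, giving width 1; this decomposition certifies tw(G) ≤ 1. G has an edge, so its treewidth is at least 1. Therefore the treewidth is 1.

1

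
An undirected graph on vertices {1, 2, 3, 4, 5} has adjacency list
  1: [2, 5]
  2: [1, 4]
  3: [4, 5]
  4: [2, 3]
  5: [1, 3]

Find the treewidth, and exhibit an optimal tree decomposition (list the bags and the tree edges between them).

The largest bag has 3 vertices, giving width 2; this decomposition certifies tw(G) ≤ 2. For the lower bound, G contains the cycle 5–1–2–4–3–5, so G is not a forest; only forests have treewidth ≤ 1, hence tw(G) ≥ 2. Combining the bounds, tw(G) = 2.

Treewidth 2.
One such decomposition:
Bags: B1 = {1, 2, 5}  B2 = {2, 4, 5}  B3 = {3, 4, 5}
Tree: B1–B2, B2–B3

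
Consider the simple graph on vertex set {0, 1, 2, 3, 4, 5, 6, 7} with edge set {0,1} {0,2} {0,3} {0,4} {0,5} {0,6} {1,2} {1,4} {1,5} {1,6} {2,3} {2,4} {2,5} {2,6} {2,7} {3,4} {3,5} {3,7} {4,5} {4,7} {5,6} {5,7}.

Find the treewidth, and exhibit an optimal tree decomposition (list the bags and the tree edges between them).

Treewidth 4.
One such decomposition:
Bags: B1 = {0, 1, 2, 4, 5}  B2 = {0, 2, 3, 4, 5}  B3 = {0, 1, 2, 5, 6}  B4 = {2, 3, 4, 5, 7}
Tree: B1–B2, B1–B3, B2–B4

Each bag holds 5 vertices, so the decomposition has width 4, which upper-bounds the treewidth. On the other hand G contains the 5-clique {0, 1, 2, 4, 5}. A clique must lie in a single bag of any decomposition, so no decomposition can have width below 4. Combining the bounds, tw(G) = 4.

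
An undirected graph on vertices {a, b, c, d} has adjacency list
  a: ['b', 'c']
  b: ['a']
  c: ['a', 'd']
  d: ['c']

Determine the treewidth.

A width-1 tree decomposition is:
Bags: B1 = {a, b}  B2 = {a, c}  B3 = {c, d}
Tree: B1–B2, B2–B3
Every bag has size at most 2, so the width is 2 − 1 = 1 and tw(G) ≤ 1. Any graph with an edge has treewidth ≥ 1, and G has the edge b–a. The upper and lower bounds meet at 1, so that is the treewidth.

1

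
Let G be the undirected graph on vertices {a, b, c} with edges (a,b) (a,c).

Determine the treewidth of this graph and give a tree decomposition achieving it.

Every bag has size at most 2, so the width is 2 − 1 = 1 and tw(G) ≤ 1. Since G has at least one edge (e.g. a–c), it is not an edgeless graph, so tw(G) ≥ 1. The upper and lower bounds meet at 1, so that is the treewidth.

Treewidth 1.
One such decomposition:
Bags: B1 = {a, c}  B2 = {a, b}
Tree: B1–B2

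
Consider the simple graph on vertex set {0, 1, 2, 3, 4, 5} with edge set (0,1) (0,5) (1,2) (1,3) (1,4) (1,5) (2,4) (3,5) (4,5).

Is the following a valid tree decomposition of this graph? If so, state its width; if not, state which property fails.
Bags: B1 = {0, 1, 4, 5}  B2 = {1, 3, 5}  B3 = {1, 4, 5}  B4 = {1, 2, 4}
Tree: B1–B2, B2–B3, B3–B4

No — bags containing vertex 4 are not connected in the tree.

A tree decomposition must satisfy three properties: every vertex lies in some bag; for every edge, both endpoints lie together in some bag; and for every vertex, the bags containing it form a connected subtree. Here bags containing vertex 4 are not connected in the tree, so the decomposition is invalid.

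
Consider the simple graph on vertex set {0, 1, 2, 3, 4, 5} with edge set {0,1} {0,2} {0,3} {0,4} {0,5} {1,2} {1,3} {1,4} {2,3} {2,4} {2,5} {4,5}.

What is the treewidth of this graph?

A width-3 tree decomposition is:
Bags: B1 = {0, 2, 4, 5}  B2 = {0, 1, 2, 4}  B3 = {0, 1, 2, 3}
Tree: B1–B2, B2–B3
Every bag has size at most 4, so the width is 4 − 1 = 3 and tw(G) ≤ 3. On the other hand G contains the 4-clique {0, 1, 2, 3}. A clique must lie in a single bag of any decomposition, so no decomposition can have width below 3. Hence tw(G) = 3 exactly.

3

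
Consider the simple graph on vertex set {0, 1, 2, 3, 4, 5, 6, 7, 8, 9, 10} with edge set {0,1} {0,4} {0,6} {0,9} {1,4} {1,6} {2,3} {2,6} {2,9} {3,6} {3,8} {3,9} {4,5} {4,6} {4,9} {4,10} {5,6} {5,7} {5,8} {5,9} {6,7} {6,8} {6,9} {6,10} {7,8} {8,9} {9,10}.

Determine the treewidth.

A width-3 tree decomposition is:
Bags: B1 = {5, 6, 8, 9}  B2 = {4, 5, 6, 9}  B3 = {0, 4, 6, 9}  B4 = {4, 6, 9, 10}  B5 = {5, 6, 7, 8}  B6 = {3, 6, 8, 9}  B7 = {2, 3, 6, 9}  B8 = {0, 1, 4, 6}
Tree: B1–B2, B2–B3, B2–B4, B1–B5, B1–B6, B6–B7, B3–B8
Every bag has size at most 4, so the width is 4 − 1 = 3 and tw(G) ≤ 3. For the lower bound, the 4 vertices {0, 1, 4, 6} are pairwise adjacent, and any tree decomposition puts a clique entirely inside one bag — forcing width ≥ 3. Hence tw(G) = 3 exactly.

3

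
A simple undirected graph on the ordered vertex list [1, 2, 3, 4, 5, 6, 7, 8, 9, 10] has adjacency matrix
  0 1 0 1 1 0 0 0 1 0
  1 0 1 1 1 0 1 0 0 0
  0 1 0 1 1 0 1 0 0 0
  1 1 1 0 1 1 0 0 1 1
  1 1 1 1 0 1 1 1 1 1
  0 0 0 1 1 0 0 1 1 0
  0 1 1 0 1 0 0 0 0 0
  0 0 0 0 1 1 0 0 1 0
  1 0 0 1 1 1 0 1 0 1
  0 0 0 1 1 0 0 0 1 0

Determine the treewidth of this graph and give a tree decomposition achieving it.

Each bag holds 4 vertices, so the decomposition has width 3, which upper-bounds the treewidth. Conversely, {5, 6, 8, 9} is a clique of size 4, and the vertices of any clique must share a bag in every tree decomposition; so some bag has ≥ 4 vertices and tw(G) ≥ 3. Combining the bounds, tw(G) = 3.

Treewidth 3.
One optimal decomposition is:
Bags: B1 = {5, 6, 8, 9}  B2 = {4, 5, 6, 9}  B3 = {1, 4, 5, 9}  B4 = {1, 2, 4, 5}  B5 = {4, 5, 9, 10}  B6 = {2, 3, 4, 5}  B7 = {2, 3, 5, 7}
Tree: B1–B2, B2–B3, B3–B4, B2–B5, B4–B6, B6–B7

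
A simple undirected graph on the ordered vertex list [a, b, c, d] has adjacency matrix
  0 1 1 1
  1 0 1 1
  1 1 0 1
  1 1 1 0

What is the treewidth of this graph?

A width-3 tree decomposition is:
Bags: B1 = {a, b, c, d}
Tree: (single bag)
A single bag containing all 4 vertices is trivially a valid decomposition of width 3. On the other hand G contains the 4-clique {a, b, c, d}. A clique must lie in a single bag of any decomposition, so no decomposition can have width below 3. Hence tw(G) = 3 exactly.

3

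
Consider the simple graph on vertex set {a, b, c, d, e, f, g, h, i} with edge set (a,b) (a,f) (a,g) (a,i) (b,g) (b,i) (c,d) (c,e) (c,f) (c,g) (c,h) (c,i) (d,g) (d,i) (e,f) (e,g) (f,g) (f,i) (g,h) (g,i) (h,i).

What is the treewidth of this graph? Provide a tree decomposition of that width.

Treewidth 3.
One such decomposition:
Bags: B1 = {c, f, g, i}  B2 = {c, d, g, i}  B3 = {a, f, g, i}  B4 = {c, e, f, g}  B5 = {a, b, g, i}  B6 = {c, g, h, i}
Tree: B1–B2, B1–B3, B1–B4, B3–B5, B1–B6

Each bag holds 4 vertices, so the decomposition has width 3, which upper-bounds the treewidth. For the lower bound, the 4 vertices {c, e, f, g} are pairwise adjacent, and any tree decomposition puts a clique entirely inside one bag — forcing width ≥ 3. The upper and lower bounds meet at 3, so that is the treewidth.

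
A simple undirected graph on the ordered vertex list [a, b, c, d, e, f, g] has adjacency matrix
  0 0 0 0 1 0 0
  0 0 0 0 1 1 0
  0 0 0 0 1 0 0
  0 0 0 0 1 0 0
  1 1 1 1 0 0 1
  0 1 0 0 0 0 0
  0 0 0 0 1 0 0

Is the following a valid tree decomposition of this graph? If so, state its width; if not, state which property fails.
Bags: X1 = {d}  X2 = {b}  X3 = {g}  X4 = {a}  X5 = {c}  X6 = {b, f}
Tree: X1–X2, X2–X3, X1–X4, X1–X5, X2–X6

A tree decomposition must satisfy three properties: every vertex lies in some bag; for every edge, both endpoints lie together in some bag; and for every vertex, the bags containing it form a connected subtree. Here vertex e appears in no bag, so the decomposition is invalid.

No — vertex e appears in no bag.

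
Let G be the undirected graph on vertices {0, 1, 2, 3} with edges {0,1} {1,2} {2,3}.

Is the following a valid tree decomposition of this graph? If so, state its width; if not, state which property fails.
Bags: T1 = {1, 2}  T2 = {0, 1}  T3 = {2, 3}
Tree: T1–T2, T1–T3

Vertex coverage: the bags together contain {0, 1, 2, 3}, the full vertex set. Edge coverage: each edge of G has both endpoints in at least one bag. Running intersection: for every vertex, the bags containing it form a connected subtree. All three properties hold, so this is a valid tree decomposition of width max|bag| − 1 = 1, and hence tw(G) ≤ 1.

Yes; width 1.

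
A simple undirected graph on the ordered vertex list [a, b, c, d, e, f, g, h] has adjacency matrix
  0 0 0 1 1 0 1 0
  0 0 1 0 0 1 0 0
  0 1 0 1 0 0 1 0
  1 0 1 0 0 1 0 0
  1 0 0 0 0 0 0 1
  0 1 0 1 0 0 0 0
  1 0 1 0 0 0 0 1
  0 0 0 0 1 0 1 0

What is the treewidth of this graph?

2

A width-2 tree decomposition is:
Bags: B1 = {e, g, h}  B2 = {a, e, g}  B3 = {a, c, g}  B4 = {a, c, d}  B5 = {b, c, d}  B6 = {b, d, f}
Tree: B1–B2, B2–B3, B3–B4, B4–B5, B5–B6
Each bag holds 3 vertices, so the decomposition has width 2, which upper-bounds the treewidth. For the lower bound, G contains the cycle h–e–a–g–h, so G is not a forest; only forests have treewidth ≤ 1, hence tw(G) ≥ 2. Combining the bounds, tw(G) = 2.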